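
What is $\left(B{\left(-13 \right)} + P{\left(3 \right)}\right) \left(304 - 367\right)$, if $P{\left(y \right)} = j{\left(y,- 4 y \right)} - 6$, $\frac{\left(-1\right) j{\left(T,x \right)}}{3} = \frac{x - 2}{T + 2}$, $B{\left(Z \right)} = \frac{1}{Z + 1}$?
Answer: $- \frac{2919}{20} \approx -145.95$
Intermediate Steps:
$B{\left(Z \right)} = \frac{1}{1 + Z}$
$j{\left(T,x \right)} = - \frac{3 \left(-2 + x\right)}{2 + T}$ ($j{\left(T,x \right)} = - 3 \frac{x - 2}{T + 2} = - 3 \frac{-2 + x}{2 + T} = - \frac{3 \left(-2 + x\right)}{2 + T}$)
$P{\left(y \right)} = -6 + \frac{3 \left(2 + 4 y\right)}{2 + y}$ ($P{\left(y \right)} = \frac{3 \left(2 - - 4 y\right)}{2 + y} - 6 = \frac{3 \left(2 + 4 y\right)}{2 + y} - 6 = -6 + \frac{3 \left(2 + 4 y\right)}{2 + y}$)
$\left(B{\left(-13 \right)} + P{\left(3 \right)}\right) \left(304 - 367\right) = \left(\frac{1}{1 - 13} + \frac{6 \left(-1 + 3\right)}{2 + 3}\right) \left(304 - 367\right) = \left(\frac{1}{-12} + 6 \cdot \frac{1}{5} \cdot 2\right) \left(-63\right) = \left(- \frac{1}{12} + 6 \cdot \frac{1}{5} \cdot 2\right) \left(-63\right) = \left(- \frac{1}{12} + \frac{12}{5}\right) \left(-63\right) = \frac{139}{60} \left(-63\right) = - \frac{2919}{20}$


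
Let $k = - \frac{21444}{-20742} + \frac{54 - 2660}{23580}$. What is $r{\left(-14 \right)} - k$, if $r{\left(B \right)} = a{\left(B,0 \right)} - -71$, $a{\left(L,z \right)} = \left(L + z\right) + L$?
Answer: $\frac{1714962301}{40758030} \approx 42.077$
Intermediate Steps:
$a{\left(L,z \right)} = z + 2 L$
$r{\left(B \right)} = 71 + 2 B$ ($r{\left(B \right)} = \left(0 + 2 B\right) - -71 = 2 B + 71 = 71 + 2 B$)
$k = \frac{37632989}{40758030}$ ($k = \left(-21444\right) \left(- \frac{1}{20742}\right) + \left(54 - 2660\right) \frac{1}{23580} = \frac{3574}{3457} - \frac{1303}{11790} = \frac{37632989}{40758030} \approx 0.92333$)
$r{\left(-14 \right)} - k = \left(71 + 2 \left(-14\right)\right) - \frac{37632989}{40758030} = \left(71 - 28\right) - \frac{37632989}{40758030} = 43 - \frac{37632989}{40758030} = \frac{1714962301}{40758030}$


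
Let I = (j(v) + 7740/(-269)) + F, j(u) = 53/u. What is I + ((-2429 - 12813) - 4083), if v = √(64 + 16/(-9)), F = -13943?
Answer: -8956832/269 + 159*√35/140 ≈ -33290.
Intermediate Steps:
v = 4*√35/3 (v = √(64 + 16*(-⅑)) = √(64 - 16/9) = √(560/9) = 4*√35/3 ≈ 7.8881)
I = -3758407/269 + 159*√35/140 (I = (53/((4*√35/3)) + 7740/(-269)) - 13943 = (53*(3*√35/140) + 7740*(-1/269)) - 13943 = (159*√35/140 - 7740/269) - 13943 = (-7740/269 + 159*√35/140) - 13943 = -3758407/269 + 159*√35/140 ≈ -13965.)
I + ((-2429 - 12813) - 4083) = (-3758407/269 + 159*√35/140) + ((-2429 - 12813) - 4083) = (-3758407/269 + 159*√35/140) + (-15242 - 4083) = (-3758407/269 + 159*√35/140) - 19325 = -8956832/269 + 159*√35/140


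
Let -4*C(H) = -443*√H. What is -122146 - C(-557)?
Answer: -122146 - 443*I*√557/4 ≈ -1.2215e+5 - 2613.8*I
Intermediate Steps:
C(H) = 443*√H/4 (C(H) = -(-443)*√H/4 = 443*√H/4)
-122146 - C(-557) = -122146 - 443*√(-557)/4 = -122146 - 443*I*√557/4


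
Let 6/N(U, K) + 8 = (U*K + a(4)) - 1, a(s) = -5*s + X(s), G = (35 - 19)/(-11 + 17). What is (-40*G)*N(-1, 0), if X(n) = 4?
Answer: 128/5 ≈ 25.600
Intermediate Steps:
G = 8/3 (G = 16/6 = 16*(1/6) = 8/3 ≈ 2.6667)
a(s) = 4 - 5*s (a(s) = -5*s + 4 = 4 - 5*s)
N(U, K) = 6/(-25 + K*U) (N(U, K) = 6/(-8 + ((U*K + (4 - 5*4)) - 1)) = 6/(-8 + ((K*U + (4 - 20)) - 1)) = 6/(-8 + ((K*U - 16) - 1)) = 6/(-8 + ((-16 + K*U) - 1)) = 6/(-8 + (-17 + K*U)) = 6/(-25 + K*U))
(-40*G)*N(-1, 0) = (-40*8/3)*(6/(-25 + 0*(-1))) = -640/(-25 + 0) = -640/(-25) = -640*(-1)/25 = -320/3*(-6/25) = 128/5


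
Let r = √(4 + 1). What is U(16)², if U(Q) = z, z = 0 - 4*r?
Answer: 80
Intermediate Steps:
r = √5 ≈ 2.2361
z = -4*√5 (z = 0 - 4*√5 = -4*√5 ≈ -8.9443)
U(Q) = -4*√5
U(16)² = (-4*√5)² = 80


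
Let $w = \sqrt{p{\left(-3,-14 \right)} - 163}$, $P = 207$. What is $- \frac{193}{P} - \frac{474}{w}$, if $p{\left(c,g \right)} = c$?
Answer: $- \frac{193}{207} + \frac{237 i \sqrt{166}}{83} \approx -0.93237 + 36.79 i$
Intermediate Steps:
$w = i \sqrt{166}$ ($w = \sqrt{-3 - 163} = \sqrt{-166} = i \sqrt{166} \approx 12.884 i$)
$- \frac{193}{P} - \frac{474}{w} = - \frac{193}{207} - \frac{474}{i \sqrt{166}} = \left(-193\right) \frac{1}{207} - 474 \left(- \frac{i \sqrt{166}}{166}\right) = - \frac{193}{207} + \frac{237 i \sqrt{166}}{83}$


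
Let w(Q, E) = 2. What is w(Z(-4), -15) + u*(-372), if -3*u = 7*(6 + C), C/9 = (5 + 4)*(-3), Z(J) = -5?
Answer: -205714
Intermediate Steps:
C = -243 (C = 9*((5 + 4)*(-3)) = 9*(9*(-3)) = 9*(-27) = -243)
u = 553 (u = -7*(6 - 243)/3 = -7*(-237)/3 = -1/3*(-1659) = 553)
w(Z(-4), -15) + u*(-372) = 2 + 553*(-372) = 2 - 205716 = -205714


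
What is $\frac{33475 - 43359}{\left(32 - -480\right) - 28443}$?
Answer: $\frac{9884}{27931} \approx 0.35387$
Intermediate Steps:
$\frac{33475 - 43359}{\left(32 - -480\right) - 28443} = - \frac{9884}{\left(32 + 480\right) - 28443} = - \frac{9884}{512 - 28443} = - \frac{9884}{-27931} = \left(-9884\right) \left(- \frac{1}{27931}\right) = \frac{9884}{27931}$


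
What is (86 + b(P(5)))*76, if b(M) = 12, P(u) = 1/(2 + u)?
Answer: 7448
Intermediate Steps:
(86 + b(P(5)))*76 = (86 + 12)*76 = 98*76 = 7448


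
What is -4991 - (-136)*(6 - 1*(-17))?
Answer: -1863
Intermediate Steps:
-4991 - (-136)*(6 - 1*(-17)) = -4991 - (-136)*(6 + 17) = -4991 - (-136)*23 = -4991 - 1*(-3128) = -4991 + 3128 = -1863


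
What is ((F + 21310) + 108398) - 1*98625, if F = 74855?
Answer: 105938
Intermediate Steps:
((F + 21310) + 108398) - 1*98625 = ((74855 + 21310) + 108398) - 1*98625 = (96165 + 108398) - 98625 = 204563 - 98625 = 105938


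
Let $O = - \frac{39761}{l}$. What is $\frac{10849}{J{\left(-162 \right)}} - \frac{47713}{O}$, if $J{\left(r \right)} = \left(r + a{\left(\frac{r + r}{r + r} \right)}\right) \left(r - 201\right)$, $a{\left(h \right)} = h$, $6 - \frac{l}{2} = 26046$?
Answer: $- \frac{145224172569631}{2323752123} \approx -62496.0$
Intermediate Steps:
$l = -52080$ ($l = 12 - 52092 = -52080$)
$J{\left(r \right)} = \left(1 + r\right) \left(-201 + r\right)$ ($J{\left(r \right)} = \left(r + \frac{r + r}{r + r}\right) \left(r - 201\right) = \left(r + \frac{2 r}{2 r}\right) \left(-201 + r\right) = \left(r + 2 r \frac{1}{2 r}\right) \left(-201 + r\right) = \left(r + 1\right) \left(-201 + r\right) = \left(1 + r\right) \left(-201 + r\right)$)
$O = \frac{39761}{52080}$ ($O = - \frac{39761}{-52080} = \left(-39761\right) \left(- \frac{1}{52080}\right) = \frac{39761}{52080} \approx 0.76346$)
$\frac{10849}{J{\left(-162 \right)}} - \frac{47713}{O} = \frac{10849}{-201 + \left(-162\right)^{2} - -32400} - \frac{47713}{\frac{39761}{52080}} = \frac{10849}{-201 + 26244 + 32400} - \frac{2484893040}{39761} = \frac{10849}{58443} - \frac{2484893040}{39761} = - \frac{145224172569631}{2323752123}$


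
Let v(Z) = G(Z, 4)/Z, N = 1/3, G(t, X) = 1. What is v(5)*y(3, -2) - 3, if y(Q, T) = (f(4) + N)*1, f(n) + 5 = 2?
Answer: -53/15 ≈ -3.5333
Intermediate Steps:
N = ⅓ ≈ 0.33333
v(Z) = 1/Z
f(n) = -3 (f(n) = -5 + 2 = -3)
y(Q, T) = -8/3 (y(Q, T) = (-3 + ⅓)*1 = -8/3*1 = -8/3)
v(5)*y(3, -2) - 3 = -8/3/5 - 3 = (⅕)*(-8/3) - 3 = -8/15 - 3 = -53/15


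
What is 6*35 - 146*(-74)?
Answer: 11014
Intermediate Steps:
6*35 - 146*(-74) = 210 + 10804 = 11014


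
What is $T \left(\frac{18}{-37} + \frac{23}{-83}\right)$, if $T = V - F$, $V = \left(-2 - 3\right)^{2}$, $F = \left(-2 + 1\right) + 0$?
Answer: $- \frac{60970}{3071} \approx -19.853$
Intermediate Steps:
$F = -1$ ($F = -1 + 0 = -1$)
$V = 25$ ($V = \left(-5\right)^{2} = 25$)
$T = 26$ ($T = 25 - -1 = 25 + 1 = 26$)
$T \left(\frac{18}{-37} + \frac{23}{-83}\right) = 26 \left(\frac{18}{-37} + \frac{23}{-83}\right) = 26 \left(18 \left(- \frac{1}{37}\right) + 23 \left(- \frac{1}{83}\right)\right) = 26 \left(- \frac{18}{37} - \frac{23}{83}\right) = 26 \left(- \frac{2345}{3071}\right) = - \frac{60970}{3071}$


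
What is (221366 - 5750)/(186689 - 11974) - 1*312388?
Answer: -54578653804/174715 ≈ -3.1239e+5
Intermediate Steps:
(221366 - 5750)/(186689 - 11974) - 1*312388 = 215616/174715 - 312388 = -54578653804/174715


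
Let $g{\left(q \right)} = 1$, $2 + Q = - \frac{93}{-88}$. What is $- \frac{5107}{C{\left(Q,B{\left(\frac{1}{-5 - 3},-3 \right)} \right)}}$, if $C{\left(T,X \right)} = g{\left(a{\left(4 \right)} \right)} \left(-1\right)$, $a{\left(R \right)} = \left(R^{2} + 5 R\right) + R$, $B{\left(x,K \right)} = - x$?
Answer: $5107$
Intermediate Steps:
$Q = - \frac{83}{88}$ ($Q = -2 - \frac{93}{-88} = -2 - - \frac{93}{88} = -2 + \frac{93}{88} = - \frac{83}{88} \approx -0.94318$)
$a{\left(R \right)} = R^{2} + 6 R$
$C{\left(T,X \right)} = -1$ ($C{\left(T,X \right)} = 1 \left(-1\right) = -1$)
$- \frac{5107}{C{\left(Q,B{\left(\frac{1}{-5 - 3},-3 \right)} \right)}} = - \frac{5107}{-1} = \left(-5107\right) \left(-1\right) = 5107$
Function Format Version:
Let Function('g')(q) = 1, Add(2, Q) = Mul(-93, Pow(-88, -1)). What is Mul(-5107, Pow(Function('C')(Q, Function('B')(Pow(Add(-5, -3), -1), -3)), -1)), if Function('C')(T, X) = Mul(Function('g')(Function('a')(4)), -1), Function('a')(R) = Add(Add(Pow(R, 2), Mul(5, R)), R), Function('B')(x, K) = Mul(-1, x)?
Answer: 5107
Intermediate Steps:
Q = Rational(-83, 88) (Q = Add(-2, Mul(-93, Pow(-88, -1))) = Add(-2, Mul(-93, Rational(-1, 88))) = Add(-2, Rational(93, 88)) = Rational(-83, 88) ≈ -0.94318)
Function('a')(R) = Add(Pow(R, 2), Mul(6, R))
Function('C')(T, X) = -1 (Function('C')(T, X) = Mul(1, -1) = -1)
Mul(-5107, Pow(Function('C')(Q, Function('B')(Pow(Add(-5, -3), -1), -3)), -1)) = Mul(-5107, Pow(-1, -1)) = Mul(-5107, -1) = 5107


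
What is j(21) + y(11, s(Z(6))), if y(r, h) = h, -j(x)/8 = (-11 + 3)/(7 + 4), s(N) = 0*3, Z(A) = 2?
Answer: 64/11 ≈ 5.8182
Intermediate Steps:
s(N) = 0
j(x) = 64/11 (j(x) = -8*(-11 + 3)/(7 + 4) = -(-64)/11 = -8*(-8/11) = 64/11)
j(21) + y(11, s(Z(6))) = 64/11 + 0 = 64/11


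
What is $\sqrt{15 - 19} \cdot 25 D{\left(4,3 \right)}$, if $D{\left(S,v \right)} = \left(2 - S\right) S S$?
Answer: $- 1600 i \approx - 1600.0 i$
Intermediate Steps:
$D{\left(S,v \right)} = S^{2} \left(2 - S\right)$ ($D{\left(S,v \right)} = S \left(2 - S\right) S = S^{2} \left(2 - S\right)$)
$\sqrt{15 - 19} \cdot 25 D{\left(4,3 \right)} = \sqrt{15 - 19} \cdot 25 \cdot 4^{2} \left(2 - 4\right) = \sqrt{-4} \cdot 25 \cdot 16 \left(2 - 4\right) = 2 i 25 \cdot 16 \left(-2\right) = 50 i \left(-32\right) = - 1600 i$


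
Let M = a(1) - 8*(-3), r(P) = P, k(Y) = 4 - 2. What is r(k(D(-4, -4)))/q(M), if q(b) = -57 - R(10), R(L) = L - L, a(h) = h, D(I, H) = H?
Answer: -2/57 ≈ -0.035088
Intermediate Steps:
k(Y) = 2
R(L) = 0
M = 25 (M = 1 - 8*(-3) = 1 + 24 = 25)
q(b) = -57 (q(b) = -57 - 1*0 = -57 + 0 = -57)
r(k(D(-4, -4)))/q(M) = 2/(-57) = 2*(-1/57) = -2/57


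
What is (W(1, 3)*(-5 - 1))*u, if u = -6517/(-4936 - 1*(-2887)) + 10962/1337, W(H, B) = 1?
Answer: -8906962/130453 ≈ -68.277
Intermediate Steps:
u = 4453481/391359 (u = -6517/(-4936 + 2887) + 10962*(1/1337) = -6517/(-2049) + 1566/191 = -6517*(-1/2049) + 1566/191 = 6517/2049 + 1566/191 = 4453481/391359 ≈ 11.380)
(W(1, 3)*(-5 - 1))*u = (1*(-5 - 1))*(4453481/391359) = (1*(-6))*(4453481/391359) = -6*4453481/391359 = -8906962/130453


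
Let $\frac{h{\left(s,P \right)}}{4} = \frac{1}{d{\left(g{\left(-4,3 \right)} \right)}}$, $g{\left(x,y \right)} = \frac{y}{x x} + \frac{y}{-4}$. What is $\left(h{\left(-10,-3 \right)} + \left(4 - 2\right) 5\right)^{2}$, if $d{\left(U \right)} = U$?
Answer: $\frac{676}{81} \approx 8.3457$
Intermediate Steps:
$g{\left(x,y \right)} = - \frac{y}{4} + \frac{y}{x^{2}}$ ($g{\left(x,y \right)} = \frac{y}{x^{2}} + y \left(- \frac{1}{4}\right) = \frac{y}{x^{2}} - \frac{y}{4} = - \frac{y}{4} + \frac{y}{x^{2}}$)
$h{\left(s,P \right)} = - \frac{64}{9}$ ($h{\left(s,P \right)} = \frac{4}{\left(- \frac{1}{4}\right) 3 + \frac{3}{16}} = \frac{4}{- \frac{3}{4} + 3 \cdot \frac{1}{16}} = \frac{4}{- \frac{3}{4} + \frac{3}{16}} = \frac{4}{- \frac{9}{16}} = 4 \left(- \frac{16}{9}\right) = - \frac{64}{9}$)
$\left(h{\left(-10,-3 \right)} + \left(4 - 2\right) 5\right)^{2} = \left(- \frac{64}{9} + \left(4 - 2\right) 5\right)^{2} = \left(- \frac{64}{9} + 2 \cdot 5\right)^{2} = \left(- \frac{64}{9} + 10\right)^{2} = \left(\frac{26}{9}\right)^{2} = \frac{676}{81}$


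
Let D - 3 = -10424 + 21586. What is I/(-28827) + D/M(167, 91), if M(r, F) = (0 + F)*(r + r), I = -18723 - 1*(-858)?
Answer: 13727655/13907426 ≈ 0.98707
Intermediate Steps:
I = -17865 (I = -18723 + 858 = -17865)
M(r, F) = 2*F*r (M(r, F) = F*(2*r) = 2*F*r)
D = 11165 (D = 3 + (-10424 + 21586) = 3 + 11162 = 11165)
I/(-28827) + D/M(167, 91) = -17865/(-28827) + 11165/((2*91*167)) = -17865*(-1/28827) + 11165/30394 = 1985/3203 + 11165*(1/30394) = 1985/3203 + 1595/4342 = 13727655/13907426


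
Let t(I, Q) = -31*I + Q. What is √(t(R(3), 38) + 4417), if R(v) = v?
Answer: √4362 ≈ 66.045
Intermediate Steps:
t(I, Q) = Q - 31*I
√(t(R(3), 38) + 4417) = √((38 - 31*3) + 4417) = √((38 - 93) + 4417) = √(-55 + 4417) = √4362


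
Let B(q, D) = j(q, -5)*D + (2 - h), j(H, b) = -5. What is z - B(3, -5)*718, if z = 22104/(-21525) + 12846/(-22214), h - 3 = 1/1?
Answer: -1316173582051/79692725 ≈ -16516.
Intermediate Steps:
h = 4 (h = 3 + 1/1 = 3 + 1 = 4)
B(q, D) = -2 - 5*D (B(q, D) = -5*D + (2 - 1*4) = -5*D + (2 - 4) = -5*D - 2 = -2 - 5*D)
z = -127921401/79692725 (z = 22104*(-1/21525) + 12846*(-1/22214) = -7368/7175 - 6423/11107 = -127921401/79692725 ≈ -1.6052)
z - B(3, -5)*718 = -127921401/79692725 - (-2 - 5*(-5))*718 = -127921401/79692725 - (-2 + 25)*718 = -127921401/79692725 - 23*718 = -127921401/79692725 - 1*16514 = -127921401/79692725 - 16514 = -1316173582051/79692725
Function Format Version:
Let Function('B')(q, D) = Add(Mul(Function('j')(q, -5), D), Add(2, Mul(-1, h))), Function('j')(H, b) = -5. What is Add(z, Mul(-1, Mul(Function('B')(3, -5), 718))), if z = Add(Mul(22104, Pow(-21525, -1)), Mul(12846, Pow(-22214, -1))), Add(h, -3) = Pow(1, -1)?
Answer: Rational(-1316173582051, 79692725) ≈ -16516.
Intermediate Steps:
h = 4 (h = Add(3, Pow(1, -1)) = Add(3, 1) = 4)
Function('B')(q, D) = Add(-2, Mul(-5, D)) (Function('B')(q, D) = Add(Mul(-5, D), Add(2, Mul(-1, 4))) = Add(Mul(-5, D), Add(2, -4)) = Add(Mul(-5, D), -2) = Add(-2, Mul(-5, D)))
z = Rational(-127921401, 79692725) (z = Add(Mul(22104, Rational(-1, 21525)), Mul(12846, Rational(-1, 22214))) = Add(Rational(-7368, 7175), Rational(-6423, 11107)) = Rational(-127921401, 79692725) ≈ -1.6052)
Add(z, Mul(-1, Mul(Function('B')(3, -5), 718))) = Add(Rational(-127921401, 79692725), Mul(-1, Mul(Add(-2, Mul(-5, -5)), 718))) = Add(Rational(-127921401, 79692725), Mul(-1, Mul(Add(-2, 25), 718))) = Add(Rational(-127921401, 79692725), Mul(-1, Mul(23, 718))) = Add(Rational(-127921401, 79692725), Mul(-1, 16514)) = Add(Rational(-127921401, 79692725), -16514) = Rational(-1316173582051, 79692725)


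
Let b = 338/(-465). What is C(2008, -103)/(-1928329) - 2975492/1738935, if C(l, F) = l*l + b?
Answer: -395225927281946/103950402478065 ≈ -3.8021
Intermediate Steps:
b = -338/465 (b = 338*(-1/465) = -338/465 ≈ -0.72688)
C(l, F) = -338/465 + l² (C(l, F) = l*l - 338/465 = l² - 338/465 = -338/465 + l²)
C(2008, -103)/(-1928329) - 2975492/1738935 = (-338/465 + 2008²)/(-1928329) - 2975492/1738935 = (-338/465 + 4032064)*(-1/1928329) - 2975492*1/1738935 = (1874909422/465)*(-1/1928329) - 2975492/1738935 = -1874909422/896672985 - 2975492/1738935 = -395225927281946/103950402478065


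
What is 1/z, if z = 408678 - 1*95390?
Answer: 1/313288 ≈ 3.1920e-6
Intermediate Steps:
z = 313288 (z = 408678 - 95390 = 313288)
1/z = 1/313288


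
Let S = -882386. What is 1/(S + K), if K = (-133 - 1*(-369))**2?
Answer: -1/826690 ≈ -1.2096e-6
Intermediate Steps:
K = 55696 (K = (-133 + 369)**2 = 236**2 = 55696)
1/(S + K) = 1/(-882386 + 55696) = 1/(-826690) = -1/826690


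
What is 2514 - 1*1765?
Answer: 749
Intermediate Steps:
2514 - 1*1765 = 2514 - 1765 = 749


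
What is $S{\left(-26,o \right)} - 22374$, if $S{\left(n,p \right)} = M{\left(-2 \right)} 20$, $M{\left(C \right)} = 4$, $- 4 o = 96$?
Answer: $-22294$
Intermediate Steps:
$o = -24$ ($o = \left(- \frac{1}{4}\right) 96 = -24$)
$S{\left(n,p \right)} = 80$ ($S{\left(n,p \right)} = 4 \cdot 20 = 80$)
$S{\left(-26,o \right)} - 22374 = 80 - 22374 = -22294$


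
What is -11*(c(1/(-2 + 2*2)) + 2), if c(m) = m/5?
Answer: -231/10 ≈ -23.100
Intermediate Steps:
c(m) = m/5 (c(m) = m*(⅕) = m/5)
-11*(c(1/(-2 + 2*2)) + 2) = -11*(1/(5*(-2 + 2*2)) + 2) = -11*(1/(5*(-2 + 4)) + 2) = -11*((⅕)/2 + 2) = -11*((⅕)*(½) + 2) = -11*(⅒ + 2) = -11*21/10 = -231/10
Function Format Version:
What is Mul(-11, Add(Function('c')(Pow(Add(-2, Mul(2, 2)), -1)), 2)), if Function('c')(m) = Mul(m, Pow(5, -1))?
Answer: Rational(-231, 10) ≈ -23.100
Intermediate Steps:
Function('c')(m) = Mul(Rational(1, 5), m) (Function('c')(m) = Mul(m, Rational(1, 5)) = Mul(Rational(1, 5), m))
Mul(-11, Add(Function('c')(Pow(Add(-2, Mul(2, 2)), -1)), 2)) = Mul(-11, Add(Mul(Rational(1, 5), Pow(Add(-2, Mul(2, 2)), -1)), 2)) = Mul(-11, Add(Mul(Rational(1, 5), Pow(Add(-2, 4), -1)), 2)) = Mul(-11, Add(Mul(Rational(1, 5), Pow(2, -1)), 2)) = Mul(-11, Add(Mul(Rational(1, 5), Rational(1, 2)), 2)) = Mul(-11, Add(Rational(1, 10), 2)) = Mul(-11, Rational(21, 10)) = Rational(-231, 10)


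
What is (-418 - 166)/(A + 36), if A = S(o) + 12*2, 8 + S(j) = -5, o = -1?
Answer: -584/47 ≈ -12.426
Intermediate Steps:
S(j) = -13 (S(j) = -8 - 5 = -13)
A = 11 (A = -13 + 12*2 = -13 + 24 = 11)
(-418 - 166)/(A + 36) = (-418 - 166)/(11 + 36) = -584/47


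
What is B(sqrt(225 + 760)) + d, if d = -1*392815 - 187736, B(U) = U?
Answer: -580551 + sqrt(985) ≈ -5.8052e+5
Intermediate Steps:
d = -580551 (d = -392815 - 187736 = -580551)
B(sqrt(225 + 760)) + d = sqrt(225 + 760) - 580551 = sqrt(985) - 580551 = -580551 + sqrt(985)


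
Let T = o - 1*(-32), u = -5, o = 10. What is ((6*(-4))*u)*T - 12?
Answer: 5028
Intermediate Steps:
T = 42 (T = 10 - 1*(-32) = 10 + 32 = 42)
((6*(-4))*u)*T - 12 = ((6*(-4))*(-5))*42 - 12 = -24*(-5)*42 - 12 = 120*42 - 12 = 5040 - 12 = 5028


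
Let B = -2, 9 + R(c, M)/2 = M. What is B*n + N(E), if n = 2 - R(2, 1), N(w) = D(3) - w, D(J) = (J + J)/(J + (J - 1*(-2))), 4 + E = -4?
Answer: -109/4 ≈ -27.250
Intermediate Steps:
R(c, M) = -18 + 2*M
E = -8 (E = -4 - 4 = -8)
D(J) = 2*J/(2 + 2*J) (D(J) = (2*J)/(J + (J + 2)) = (2*J)/(J + (2 + J)) = (2*J)/(2 + 2*J) = 2*J/(2 + 2*J))
N(w) = 3/4 - w (N(w) = 3/(1 + 3) - w = 3/4 - w)
n = 18 (n = 2 - (-18 + 2*1) = 2 - (-18 + 2) = 2 - 1*(-16) = 2 + 16 = 18)
B*n + N(E) = -2*18 + (3/4 - 1*(-8)) = -36 + (3/4 + 8) = -36 + 35/4 = -109/4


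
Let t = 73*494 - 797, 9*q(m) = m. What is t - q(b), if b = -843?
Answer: 106076/3 ≈ 35359.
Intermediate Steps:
q(m) = m/9
t = 35265 (t = 36062 - 797 = 35265)
t - q(b) = 35265 - (-843)/9 = 35265 - 1*(-281/3) = 35265 + 281/3 = 106076/3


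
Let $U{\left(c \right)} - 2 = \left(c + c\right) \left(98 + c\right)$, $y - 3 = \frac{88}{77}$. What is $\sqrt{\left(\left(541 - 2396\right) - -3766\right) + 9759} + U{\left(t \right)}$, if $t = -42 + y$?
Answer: $- \frac{223032}{49} + \sqrt{11670} \approx -4443.6$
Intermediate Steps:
$y = \frac{29}{7}$ ($y = 3 + \frac{88}{77} = 3 + 88 \cdot \frac{1}{77} = 3 + \frac{8}{7} = \frac{29}{7} \approx 4.1429$)
$t = - \frac{265}{7}$ ($t = -42 + \frac{29}{7} = - \frac{265}{7} \approx -37.857$)
$U{\left(c \right)} = 2 + 2 c \left(98 + c\right)$ ($U{\left(c \right)} = 2 + \left(c + c\right) \left(98 + c\right) = 2 + 2 c \left(98 + c\right)$)
$\sqrt{\left(\left(541 - 2396\right) - -3766\right) + 9759} + U{\left(t \right)} = \sqrt{\left(\left(541 - 2396\right) - -3766\right) + 9759} + \left(2 + 2 \left(- \frac{265}{7}\right)^{2} + 196 \left(- \frac{265}{7}\right)\right) = \sqrt{\left(-1855 + 3766\right) + 9759} + \left(2 + 2 \cdot \frac{70225}{49} - 7420\right) = \sqrt{1911 + 9759} + \left(2 + \frac{140450}{49} - 7420\right) = \sqrt{11670} - \frac{223032}{49} = - \frac{223032}{49} + \sqrt{11670}$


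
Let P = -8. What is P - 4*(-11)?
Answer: 36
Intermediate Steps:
P - 4*(-11) = -8 - 4*(-11) = -8 + 44 = 36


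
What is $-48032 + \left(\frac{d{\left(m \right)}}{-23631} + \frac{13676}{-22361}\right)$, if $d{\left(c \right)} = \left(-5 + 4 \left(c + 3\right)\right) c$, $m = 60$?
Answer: $- \frac{8460459248296}{176137597} \approx -48033.0$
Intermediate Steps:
$d{\left(c \right)} = c \left(7 + 4 c\right)$ ($d{\left(c \right)} = \left(-5 + 4 \left(3 + c\right)\right) c = \left(-5 + \left(12 + 4 c\right)\right) c = \left(7 + 4 c\right) c = c \left(7 + 4 c\right)$)
$-48032 + \left(\frac{d{\left(m \right)}}{-23631} + \frac{13676}{-22361}\right) = -48032 + \left(\frac{60 \left(7 + 4 \cdot 60\right)}{-23631} + \frac{13676}{-22361}\right) = -48032 + \left(60 \left(7 + 240\right) \left(- \frac{1}{23631}\right) + 13676 \left(- \frac{1}{22361}\right)\right) = -48032 + \left(60 \cdot 247 \left(- \frac{1}{23631}\right) - \frac{13676}{22361}\right) = -48032 + \left(14820 \left(- \frac{1}{23631}\right) - \frac{13676}{22361}\right) = -48032 - \frac{218189192}{176137597} = - \frac{8460459248296}{176137597}$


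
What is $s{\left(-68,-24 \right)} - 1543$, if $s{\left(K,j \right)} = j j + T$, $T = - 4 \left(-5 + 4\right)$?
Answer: $-963$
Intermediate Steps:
$T = 4$ ($T = \left(-4\right) \left(-1\right) = 4$)
$s{\left(K,j \right)} = 4 + j^{2}$ ($s{\left(K,j \right)} = j j + 4 = j^{2} + 4 = 4 + j^{2}$)
$s{\left(-68,-24 \right)} - 1543 = \left(4 + \left(-24\right)^{2}\right) - 1543 = \left(4 + 576\right) - 1543 = 580 - 1543 = -963$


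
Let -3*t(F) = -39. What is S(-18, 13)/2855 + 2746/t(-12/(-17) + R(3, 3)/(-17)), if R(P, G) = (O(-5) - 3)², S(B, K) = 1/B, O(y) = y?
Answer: 141116927/668070 ≈ 211.23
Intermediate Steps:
R(P, G) = 64 (R(P, G) = (-5 - 3)² = (-8)² = 64)
t(F) = 13 (t(F) = -⅓*(-39) = 13)
S(-18, 13)/2855 + 2746/t(-12/(-17) + R(3, 3)/(-17)) = 1/(-18*2855) + 2746/13 = -1/18*1/2855 + 2746*(1/13) = -1/51390 + 2746/13 = 141116927/668070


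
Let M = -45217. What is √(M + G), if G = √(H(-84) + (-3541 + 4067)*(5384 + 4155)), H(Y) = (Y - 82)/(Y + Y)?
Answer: √(-79762788 + 42*√8850896439)/42 ≈ 207.31*I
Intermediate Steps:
H(Y) = (-82 + Y)/(2*Y) (H(Y) = (-82 + Y)/((2*Y)) = (-82 + Y)*(1/(2*Y)) = (-82 + Y)/(2*Y))
G = √8850896439/42 (G = √((½)*(-82 - 84)/(-84) + (-3541 + 4067)*(5384 + 4155)) = √((½)*(-1/84)*(-166) + 526*9539) = √(83/84 + 5017514) = √(421471259/84) = √8850896439/42 ≈ 2240.0)
√(M + G) = √(-45217 + √8850896439/42)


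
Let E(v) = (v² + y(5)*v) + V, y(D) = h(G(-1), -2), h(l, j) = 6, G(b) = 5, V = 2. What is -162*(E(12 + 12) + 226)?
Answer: -153576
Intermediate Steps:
y(D) = 6
E(v) = 2 + v² + 6*v (E(v) = (v² + 6*v) + 2 = 2 + v² + 6*v)
-162*(E(12 + 12) + 226) = -162*((2 + (12 + 12)² + 6*(12 + 12)) + 226) = -162*((2 + 24² + 6*24) + 226) = -162*((2 + 576 + 144) + 226) = -162*(722 + 226) = -162*948 = -153576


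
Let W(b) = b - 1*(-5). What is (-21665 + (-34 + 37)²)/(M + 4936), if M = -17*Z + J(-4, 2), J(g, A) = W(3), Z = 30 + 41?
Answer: -21656/3737 ≈ -5.7950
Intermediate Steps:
Z = 71
W(b) = 5 + b (W(b) = b + 5 = 5 + b)
J(g, A) = 8 (J(g, A) = 5 + 3 = 8)
M = -1199 (M = -17*71 + 8 = -1207 + 8 = -1199)
(-21665 + (-34 + 37)²)/(M + 4936) = (-21665 + (-34 + 37)²)/(-1199 + 4936) = (-21665 + 3²)/3737 = (-21665 + 9)*(1/3737) = -21656*1/3737 = -21656/3737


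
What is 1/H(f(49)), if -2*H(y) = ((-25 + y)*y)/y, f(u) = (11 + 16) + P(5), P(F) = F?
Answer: -2/7 ≈ -0.28571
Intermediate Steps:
f(u) = 32 (f(u) = (11 + 16) + 5 = 27 + 5 = 32)
H(y) = 25/2 - y/2 (H(y) = -(-25 + y)*y/(2*y) = -y*(-25 + y)/(2*y) = -(-25 + y)/2 = 25/2 - y/2)
1/H(f(49)) = 1/(25/2 - 1/2*32) = 1/(25/2 - 16) = 1/(-7/2) = -2/7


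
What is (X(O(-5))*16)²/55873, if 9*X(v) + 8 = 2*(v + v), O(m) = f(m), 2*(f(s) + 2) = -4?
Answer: 16384/502857 ≈ 0.032582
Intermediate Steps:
f(s) = -4 (f(s) = -2 + (½)*(-4) = -2 - 2 = -4)
O(m) = -4
X(v) = -8/9 + 4*v/9 (X(v) = -8/9 + (2*(v + v))/9 = -8/9 + (2*(2*v))/9 = -8/9 + (4*v)/9 = -8/9 + 4*v/9)
(X(O(-5))*16)²/55873 = ((-8/9 + (4/9)*(-4))*16)²/55873 = ((-8/9 - 16/9)*16)²*(1/55873) = (-8/3*16)²*(1/55873) = (-128/3)²*(1/55873) = (16384/9)*(1/55873) = 16384/502857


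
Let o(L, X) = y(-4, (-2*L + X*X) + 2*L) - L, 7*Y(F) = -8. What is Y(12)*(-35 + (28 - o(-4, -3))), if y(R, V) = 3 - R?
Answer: 144/7 ≈ 20.571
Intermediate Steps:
Y(F) = -8/7 (Y(F) = (⅐)*(-8) = -8/7)
o(L, X) = 7 - L (o(L, X) = (3 - 1*(-4)) - L = (3 + 4) - L = 7 - L)
Y(12)*(-35 + (28 - o(-4, -3))) = -8*(-35 + (28 - (7 - 1*(-4))))/7 = -8*(-35 + (28 - (7 + 4)))/7 = -8*(-35 + (28 - 1*11))/7 = -8*(-35 + (28 - 11))/7 = -8*(-35 + 17)/7 = -8/7*(-18) = 144/7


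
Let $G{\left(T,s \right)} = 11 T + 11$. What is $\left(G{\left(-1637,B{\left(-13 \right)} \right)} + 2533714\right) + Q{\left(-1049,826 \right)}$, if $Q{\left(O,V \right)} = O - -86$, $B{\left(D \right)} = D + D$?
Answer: $2514755$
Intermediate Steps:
$B{\left(D \right)} = 2 D$
$G{\left(T,s \right)} = 11 + 11 T$
$Q{\left(O,V \right)} = 86 + O$ ($Q{\left(O,V \right)} = O + 86 = 86 + O$)
$\left(G{\left(-1637,B{\left(-13 \right)} \right)} + 2533714\right) + Q{\left(-1049,826 \right)} = \left(\left(11 + 11 \left(-1637\right)\right) + 2533714\right) + \left(86 - 1049\right) = \left(\left(11 - 18007\right) + 2533714\right) - 963 = \left(-17996 + 2533714\right) - 963 = 2515718 - 963 = 2514755$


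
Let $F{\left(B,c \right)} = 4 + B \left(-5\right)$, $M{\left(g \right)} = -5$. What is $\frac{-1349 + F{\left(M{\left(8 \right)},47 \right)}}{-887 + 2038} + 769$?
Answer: $\frac{883799}{1151} \approx 767.85$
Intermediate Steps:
$F{\left(B,c \right)} = 4 - 5 B$
$\frac{-1349 + F{\left(M{\left(8 \right)},47 \right)}}{-887 + 2038} + 769 = \frac{-1349 + \left(4 - -25\right)}{-887 + 2038} + 769 = \frac{-1349 + \left(4 + 25\right)}{1151} + 769 = \left(-1349 + 29\right) \frac{1}{1151} + 769 = \left(-1320\right) \frac{1}{1151} + 769 = - \frac{1320}{1151} + 769 = \frac{883799}{1151}$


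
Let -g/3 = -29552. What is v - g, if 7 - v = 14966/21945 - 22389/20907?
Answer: -215197606128/2427535 ≈ -88649.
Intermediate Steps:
g = 88656 (g = -3*(-29552) = 88656)
v = 17936832/2427535 (v = 7 - (14966/21945 - 22389/20907) = 7 - (14966*(1/21945) - 22389*1/20907) = 7 - (2138/3135 - 7463/6969) = 7 - 1*(-944087/2427535) = 7 + 944087/2427535 = 17936832/2427535 ≈ 7.3889)
v - g = 17936832/2427535 - 1*88656 = 17936832/2427535 - 88656 = -215197606128/2427535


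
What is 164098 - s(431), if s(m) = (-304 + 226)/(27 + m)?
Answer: 37578481/229 ≈ 1.6410e+5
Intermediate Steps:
s(m) = -78/(27 + m)
164098 - s(431) = 164098 - (-78)/(27 + 431) = 164098 - (-78)/458 = 164098 - 1*(-39/229) = 164098 + 39/229 = 37578481/229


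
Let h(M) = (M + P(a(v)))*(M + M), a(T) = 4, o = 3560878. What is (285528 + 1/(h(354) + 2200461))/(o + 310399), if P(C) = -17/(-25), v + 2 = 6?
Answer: 17499828667633/237268093583997 ≈ 0.073756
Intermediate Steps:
v = 4 (v = -2 + 6 = 4)
P(C) = 17/25 (P(C) = -17*(-1/25) = 17/25)
h(M) = 2*M*(17/25 + M) (h(M) = (M + 17/25)*(M + M) = (17/25 + M)*(2*M) = 2*M*(17/25 + M))
(285528 + 1/(h(354) + 2200461))/(o + 310399) = (285528 + 1/((2/25)*354*(17 + 25*354) + 2200461))/(3560878 + 310399) = (285528 + 1/((2/25)*354*(17 + 8850) + 2200461))/3871277 = (285528 + 1/((2/25)*354*8867 + 2200461))*(1/3871277) = (285528 + 1/(6277836/25 + 2200461))*(1/3871277) = (285528 + 1/(61289361/25))*(1/3871277) = (285528 + 25/61289361)*(1/3871277) = (17499828667633/61289361)*(1/3871277) = 17499828667633/237268093583997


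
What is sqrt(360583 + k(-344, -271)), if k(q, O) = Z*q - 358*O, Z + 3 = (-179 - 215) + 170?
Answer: 3*sqrt(59521) ≈ 731.91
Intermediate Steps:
Z = -227 (Z = -3 + ((-179 - 215) + 170) = -3 + (-394 + 170) = -3 - 224 = -227)
k(q, O) = -358*O - 227*q (k(q, O) = -227*q - 358*O = -358*O - 227*q)
sqrt(360583 + k(-344, -271)) = sqrt(360583 + (-358*(-271) - 227*(-344))) = sqrt(360583 + (97018 + 78088)) = sqrt(360583 + 175106) = sqrt(535689) = 3*sqrt(59521)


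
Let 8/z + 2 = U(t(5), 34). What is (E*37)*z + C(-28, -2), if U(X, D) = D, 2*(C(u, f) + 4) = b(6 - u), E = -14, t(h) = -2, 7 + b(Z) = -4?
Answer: -139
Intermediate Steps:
b(Z) = -11 (b(Z) = -7 - 4 = -11)
C(u, f) = -19/2 (C(u, f) = -4 + (½)*(-11) = -4 - 11/2 = -19/2)
z = ¼ (z = 8/(-2 + 34) = 8/32 = 8*(1/32) = ¼ ≈ 0.25000)
(E*37)*z + C(-28, -2) = -14*37*(¼) - 19/2 = -518*¼ - 19/2 = -259/2 - 19/2 = -139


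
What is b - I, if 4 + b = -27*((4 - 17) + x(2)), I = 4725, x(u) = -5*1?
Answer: -4243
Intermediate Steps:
x(u) = -5
b = 482 (b = -4 - 27*((4 - 17) - 5) = -4 - 27*(-13 - 5) = -4 - 27*(-18) = -4 + 486 = 482)
b - I = 482 - 1*4725 = 482 - 4725 = -4243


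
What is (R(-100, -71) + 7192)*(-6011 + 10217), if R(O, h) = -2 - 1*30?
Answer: 30114960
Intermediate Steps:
R(O, h) = -32 (R(O, h) = -2 - 30 = -32)
(R(-100, -71) + 7192)*(-6011 + 10217) = (-32 + 7192)*(-6011 + 10217) = 7160*4206 = 30114960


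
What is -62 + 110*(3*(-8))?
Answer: -2702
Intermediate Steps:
-62 + 110*(3*(-8)) = -62 + 110*(-24) = -62 - 2640 = -2702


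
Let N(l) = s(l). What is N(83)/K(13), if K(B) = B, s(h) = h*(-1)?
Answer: -83/13 ≈ -6.3846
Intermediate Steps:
s(h) = -h
N(l) = -l
N(83)/K(13) = -1*83/13 = -83*1/13 = -83/13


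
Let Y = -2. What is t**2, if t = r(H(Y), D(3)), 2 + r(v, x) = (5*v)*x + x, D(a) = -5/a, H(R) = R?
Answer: 169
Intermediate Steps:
r(v, x) = -2 + x + 5*v*x (r(v, x) = -2 + ((5*v)*x + x) = -2 + (5*v*x + x) = -2 + (x + 5*v*x) = -2 + x + 5*v*x)
t = 13 (t = -2 - 5/3 + 5*(-2)*(-5/3) = -2 - 5/3 + 50/3 = 13)
t**2 = 13**2 = 169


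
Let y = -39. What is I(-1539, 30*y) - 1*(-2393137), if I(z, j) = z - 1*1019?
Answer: 2390579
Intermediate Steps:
I(z, j) = -1019 + z (I(z, j) = z - 1019 = -1019 + z)
I(-1539, 30*y) - 1*(-2393137) = (-1019 - 1539) - 1*(-2393137) = -2558 + 2393137 = 2390579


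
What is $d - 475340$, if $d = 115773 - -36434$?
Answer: $-323133$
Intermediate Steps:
$d = 152207$ ($d = 115773 + 36434 = 152207$)
$d - 475340 = 152207 - 475340 = -323133$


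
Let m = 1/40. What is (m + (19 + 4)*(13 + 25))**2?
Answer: 1222271521/1600 ≈ 7.6392e+5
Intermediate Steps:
m = 1/40 ≈ 0.025000
(m + (19 + 4)*(13 + 25))**2 = (1/40 + (19 + 4)*(13 + 25))**2 = (1/40 + 23*38)**2 = (1/40 + 874)**2 = (34961/40)**2 = 1222271521/1600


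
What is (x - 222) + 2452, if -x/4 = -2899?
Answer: 13826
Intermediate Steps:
x = 11596 (x = -4*(-2899) = 11596)
(x - 222) + 2452 = (11596 - 222) + 2452 = 11374 + 2452 = 13826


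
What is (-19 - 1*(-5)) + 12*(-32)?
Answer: -398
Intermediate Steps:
(-19 - 1*(-5)) + 12*(-32) = (-19 + 5) - 384 = -14 - 384 = -398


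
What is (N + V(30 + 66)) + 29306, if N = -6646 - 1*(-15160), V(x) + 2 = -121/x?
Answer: 3630407/96 ≈ 37817.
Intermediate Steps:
V(x) = -2 - 121/x
N = 8514 (N = -6646 + 15160 = 8514)
(N + V(30 + 66)) + 29306 = (8514 + (-2 - 121/(30 + 66))) + 29306 = (8514 + (-2 - 121/96)) + 29306 = (8514 - 313/96) + 29306 = 817031/96 + 29306 = 3630407/96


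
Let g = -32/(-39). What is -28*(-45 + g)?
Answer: 48244/39 ≈ 1237.0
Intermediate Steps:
g = 32/39 (g = -32*(-1/39) = 32/39 ≈ 0.82051)
-28*(-45 + g) = -28*(-45 + 32/39) = -28*(-1723/39) = 48244/39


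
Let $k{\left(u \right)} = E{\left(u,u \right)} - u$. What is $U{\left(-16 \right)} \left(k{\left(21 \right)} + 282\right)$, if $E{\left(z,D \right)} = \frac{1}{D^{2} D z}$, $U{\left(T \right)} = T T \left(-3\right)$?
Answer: $- \frac{12994442752}{64827} \approx -2.0045 \cdot 10^{5}$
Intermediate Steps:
$U{\left(T \right)} = - 3 T^{2}$ ($U{\left(T \right)} = T^{2} \left(-3\right) = - 3 T^{2}$)
$E{\left(z,D \right)} = \frac{1}{D^{3} z}$
$k{\left(u \right)} = \frac{1}{u^{4}} - u$ ($k{\left(u \right)} = \frac{1}{u^{3} u} - u = \frac{1}{u^{4}} - u$)
$U{\left(-16 \right)} \left(k{\left(21 \right)} + 282\right) = - 3 \left(-16\right)^{2} \left(\left(\frac{1}{194481} - 21\right) + 282\right) = \left(-3\right) 256 \left(\left(\frac{1}{194481} - 21\right) + 282\right) = - 768 \left(- \frac{4084100}{194481} + 282\right) = \left(-768\right) \frac{50759542}{194481} = - \frac{12994442752}{64827}$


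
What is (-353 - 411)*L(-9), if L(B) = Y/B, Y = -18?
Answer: -1528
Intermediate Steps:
L(B) = -18/B
(-353 - 411)*L(-9) = (-353 - 411)*(-18/(-9)) = -(-13752)*(-1)/9 = -764*2 = -1528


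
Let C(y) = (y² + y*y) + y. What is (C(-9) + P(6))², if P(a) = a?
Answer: 25281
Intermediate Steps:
C(y) = y + 2*y² (C(y) = (y² + y²) + y = 2*y² + y = y + 2*y²)
(C(-9) + P(6))² = (-9*(1 + 2*(-9)) + 6)² = (-9*(1 - 18) + 6)² = (-9*(-17) + 6)² = (153 + 6)² = 159² = 25281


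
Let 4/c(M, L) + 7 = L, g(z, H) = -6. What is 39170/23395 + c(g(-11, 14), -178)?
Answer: 1430574/865615 ≈ 1.6527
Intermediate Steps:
c(M, L) = 4/(-7 + L)
39170/23395 + c(g(-11, 14), -178) = 39170/23395 + 4/(-7 - 178) = 39170*(1/23395) + 4/(-185) = 7834/4679 + 4*(-1/185) = 7834/4679 - 4/185 = 1430574/865615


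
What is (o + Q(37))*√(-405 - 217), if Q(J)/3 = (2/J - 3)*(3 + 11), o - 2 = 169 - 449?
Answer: -14864*I*√622/37 ≈ -10019.0*I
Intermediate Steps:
o = -278 (o = 2 + (169 - 449) = 2 - 280 = -278)
Q(J) = -126 + 84/J (Q(J) = 3*((2/J - 3)*(3 + 11)) = 3*((-3 + 2/J)*14) = 3*(-42 + 28/J) = -126 + 84/J)
(o + Q(37))*√(-405 - 217) = (-278 + (-126 + 84/37))*√(-405 - 217) = (-278 + (-126 + 84*(1/37)))*√(-622) = (-278 + (-126 + 84/37))*(I*√622) = (-278 - 4578/37)*(I*√622) = -14864*I*√622/37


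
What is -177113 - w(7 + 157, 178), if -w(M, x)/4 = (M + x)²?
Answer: 290743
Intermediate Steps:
w(M, x) = -4*(M + x)²
-177113 - w(7 + 157, 178) = -177113 - (-4)*((7 + 157) + 178)² = -177113 - (-4)*(164 + 178)² = -177113 - (-4)*342² = -177113 - (-4)*116964 = -177113 - 1*(-467856) = -177113 + 467856 = 290743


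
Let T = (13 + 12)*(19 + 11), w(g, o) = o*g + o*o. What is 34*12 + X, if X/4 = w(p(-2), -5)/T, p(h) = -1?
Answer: 10204/25 ≈ 408.16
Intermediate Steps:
w(g, o) = o² + g*o (w(g, o) = g*o + o² = o² + g*o)
T = 750 (T = 25*30 = 750)
X = 4/25 (X = 4*(-5*(-1 - 5)/750) = 4*(-5*(-6)*(1/750)) = 4*(30*(1/750)) = 4*(1/25) = 4/25 ≈ 0.16000)
34*12 + X = 34*12 + 4/25 = 408 + 4/25 = 10204/25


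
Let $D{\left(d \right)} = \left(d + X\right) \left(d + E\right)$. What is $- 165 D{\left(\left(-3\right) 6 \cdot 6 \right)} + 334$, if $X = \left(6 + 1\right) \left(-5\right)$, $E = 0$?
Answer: $-2547926$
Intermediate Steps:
$X = -35$ ($X = 7 \left(-5\right) = -35$)
$D{\left(d \right)} = d \left(-35 + d\right)$ ($D{\left(d \right)} = \left(d - 35\right) \left(d + 0\right) = \left(-35 + d\right) d = d \left(-35 + d\right)$)
$- 165 D{\left(\left(-3\right) 6 \cdot 6 \right)} + 334 = - 165 \left(-3\right) 6 \cdot 6 \left(-35 + \left(-3\right) 6 \cdot 6\right) + 334 = - 165 \left(-18\right) 6 \left(-35 - 108\right) + 334 = - 165 \left(- 108 \left(-35 - 108\right)\right) + 334 = - 165 \left(\left(-108\right) \left(-143\right)\right) + 334 = \left(-165\right) 15444 + 334 = -2548260 + 334 = -2547926$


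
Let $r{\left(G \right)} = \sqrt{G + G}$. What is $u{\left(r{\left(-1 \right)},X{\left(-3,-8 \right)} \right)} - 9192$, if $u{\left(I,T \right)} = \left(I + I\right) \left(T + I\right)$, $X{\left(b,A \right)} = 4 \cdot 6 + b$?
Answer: $-9196 + 42 i \sqrt{2} \approx -9196.0 + 59.397 i$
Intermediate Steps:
$r{\left(G \right)} = \sqrt{2} \sqrt{G}$ ($r{\left(G \right)} = \sqrt{2 G} = \sqrt{2} \sqrt{G}$)
$X{\left(b,A \right)} = 24 + b$
$u{\left(I,T \right)} = 2 I \left(I + T\right)$
$u{\left(r{\left(-1 \right)},X{\left(-3,-8 \right)} \right)} - 9192 = 2 \sqrt{2} \sqrt{-1} \left(\sqrt{2} \sqrt{-1} + \left(24 - 3\right)\right) - 9192 = 2 \sqrt{2} i \left(\sqrt{2} i + 21\right) - 9192 = 2 i \sqrt{2} \left(i \sqrt{2} + 21\right) - 9192 = 2 i \sqrt{2} \left(21 + i \sqrt{2}\right) - 9192 = -9192 + 2 i \sqrt{2} \left(21 + i \sqrt{2}\right)$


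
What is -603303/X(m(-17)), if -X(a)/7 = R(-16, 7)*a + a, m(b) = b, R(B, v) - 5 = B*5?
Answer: 603303/8806 ≈ 68.510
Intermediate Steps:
R(B, v) = 5 + 5*B (R(B, v) = 5 + B*5 = 5 + 5*B)
X(a) = 518*a (X(a) = -7*((5 + 5*(-16))*a + a) = -7*((5 - 80)*a + a) = -7*(-75*a + a) = -(-518)*a = 518*a)
-603303/X(m(-17)) = -603303/(518*(-17)) = -603303/(-8806) = -603303*(-1/8806) = 603303/8806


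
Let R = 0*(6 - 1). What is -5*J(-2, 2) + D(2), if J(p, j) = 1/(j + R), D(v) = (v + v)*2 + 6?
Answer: 23/2 ≈ 11.500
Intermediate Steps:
R = 0 (R = 0*5 = 0)
D(v) = 6 + 4*v (D(v) = (2*v)*2 + 6 = 4*v + 6 = 6 + 4*v)
J(p, j) = 1/j (J(p, j) = 1/(j + 0) = 1/j)
-5*J(-2, 2) + D(2) = -5/2 + (6 + 4*2) = -5*½ + (6 + 8) = -5/2 + 14 = 23/2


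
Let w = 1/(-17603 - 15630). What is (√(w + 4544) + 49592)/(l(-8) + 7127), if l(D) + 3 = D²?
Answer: 12398/1797 + √5018540287983/238878804 ≈ 6.9087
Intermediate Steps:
l(D) = -3 + D²
w = -1/33233 (w = 1/(-33233) = -1/33233 ≈ -3.0091e-5)
(√(w + 4544) + 49592)/(l(-8) + 7127) = (√(-1/33233 + 4544) + 49592)/((-3 + (-8)²) + 7127) = (√(151010751/33233) + 49592)/((-3 + 64) + 7127) = (√5018540287983/33233 + 49592)/(61 + 7127) = (49592 + √5018540287983/33233)/7188 = (49592 + √5018540287983/33233)*(1/7188) = 12398/1797 + √5018540287983/238878804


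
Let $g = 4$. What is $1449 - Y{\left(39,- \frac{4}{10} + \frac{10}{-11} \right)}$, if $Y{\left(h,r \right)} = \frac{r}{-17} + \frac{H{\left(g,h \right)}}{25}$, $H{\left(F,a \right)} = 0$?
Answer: $\frac{1354743}{935} \approx 1448.9$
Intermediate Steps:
$Y{\left(h,r \right)} = - \frac{r}{17}$ ($Y{\left(h,r \right)} = \frac{r}{-17} + \frac{0}{25} = r \left(- \frac{1}{17}\right) + 0 \cdot \frac{1}{25} = - \frac{r}{17} + 0 = - \frac{r}{17}$)
$1449 - Y{\left(39,- \frac{4}{10} + \frac{10}{-11} \right)} = 1449 - - \frac{- \frac{4}{10} + \frac{10}{-11}}{17} = 1449 - - \frac{\left(-4\right) \frac{1}{10} + 10 \left(- \frac{1}{11}\right)}{17} = 1449 - - \frac{- \frac{2}{5} - \frac{10}{11}}{17} = 1449 - \left(- \frac{1}{17}\right) \left(- \frac{72}{55}\right) = 1449 - \frac{72}{935} = \frac{1354743}{935}$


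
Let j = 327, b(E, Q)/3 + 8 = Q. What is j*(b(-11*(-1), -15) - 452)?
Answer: -170367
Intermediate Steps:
b(E, Q) = -24 + 3*Q
j*(b(-11*(-1), -15) - 452) = 327*((-24 + 3*(-15)) - 452) = 327*((-24 - 45) - 452) = 327*(-69 - 452) = 327*(-521) = -170367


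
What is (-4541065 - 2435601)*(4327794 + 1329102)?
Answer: -39466273988736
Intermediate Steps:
(-4541065 - 2435601)*(4327794 + 1329102) = -6976666*5656896 = -39466273988736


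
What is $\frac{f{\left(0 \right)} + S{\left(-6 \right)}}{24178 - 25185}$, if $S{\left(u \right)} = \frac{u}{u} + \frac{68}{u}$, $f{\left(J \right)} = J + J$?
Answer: $\frac{31}{3021} \approx 0.010262$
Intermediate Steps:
$f{\left(J \right)} = 2 J$
$S{\left(u \right)} = 1 + \frac{68}{u}$
$\frac{f{\left(0 \right)} + S{\left(-6 \right)}}{24178 - 25185} = \frac{2 \cdot 0 + \frac{68 - 6}{-6}}{24178 - 25185} = \frac{0 - \frac{31}{3}}{-1007} = \left(0 - \frac{31}{3}\right) \left(- \frac{1}{1007}\right) = \left(- \frac{31}{3}\right) \left(- \frac{1}{1007}\right) = \frac{31}{3021}$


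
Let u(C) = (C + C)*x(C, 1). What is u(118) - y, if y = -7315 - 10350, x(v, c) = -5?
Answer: 16485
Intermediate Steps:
y = -17665
u(C) = -10*C (u(C) = (C + C)*(-5) = (2*C)*(-5) = -10*C)
u(118) - y = -10*118 - 1*(-17665) = -1180 + 17665 = 16485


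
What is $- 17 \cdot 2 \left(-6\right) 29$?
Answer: $5916$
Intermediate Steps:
$- 17 \cdot 2 \left(-6\right) 29 = \left(-17\right) \left(-12\right) 29 = 204 \cdot 29 = 5916$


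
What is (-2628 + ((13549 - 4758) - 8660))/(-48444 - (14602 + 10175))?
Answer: 2497/73221 ≈ 0.034102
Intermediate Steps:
(-2628 + ((13549 - 4758) - 8660))/(-48444 - (14602 + 10175)) = (-2628 + (8791 - 8660))/(-48444 - 1*24777) = (-2628 + 131)/(-48444 - 24777) = -2497/(-73221) = -2497*(-1/73221) = 2497/73221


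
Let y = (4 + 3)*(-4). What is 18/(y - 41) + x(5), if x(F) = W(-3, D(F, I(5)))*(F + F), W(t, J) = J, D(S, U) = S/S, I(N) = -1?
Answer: 224/23 ≈ 9.7391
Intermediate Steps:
D(S, U) = 1
y = -28 (y = 7*(-4) = -28)
x(F) = 2*F (x(F) = 1*(F + F) = 1*(2*F) = 2*F)
18/(y - 41) + x(5) = 18/(-28 - 41) + 2*5 = 18/(-69) + 10 = 18*(-1/69) + 10 = -6/23 + 10 = 224/23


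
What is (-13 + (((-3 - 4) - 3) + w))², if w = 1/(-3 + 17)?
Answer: 103041/196 ≈ 525.72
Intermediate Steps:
w = 1/14 ≈ 0.071429
(-13 + (((-3 - 4) - 3) + w))² = (-13 + (((-3 - 4) - 3) + 1/14))² = (-13 + ((-7 - 3) + 1/14))² = (-13 + (-10 + 1/14))² = (-13 - 139/14)² = (-321/14)² = 103041/196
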